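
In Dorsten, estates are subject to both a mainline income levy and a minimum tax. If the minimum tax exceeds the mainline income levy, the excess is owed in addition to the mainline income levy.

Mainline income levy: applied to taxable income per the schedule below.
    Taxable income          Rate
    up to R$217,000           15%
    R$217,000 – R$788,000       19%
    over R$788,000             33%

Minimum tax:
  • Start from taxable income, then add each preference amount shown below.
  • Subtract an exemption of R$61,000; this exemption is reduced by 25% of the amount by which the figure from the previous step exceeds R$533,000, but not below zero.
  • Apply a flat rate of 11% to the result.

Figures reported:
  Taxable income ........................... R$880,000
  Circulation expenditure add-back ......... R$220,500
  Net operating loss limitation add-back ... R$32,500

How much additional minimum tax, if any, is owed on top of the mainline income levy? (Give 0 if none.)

R$0

Minimum tax:
  Adjusted income: R$880,000 + R$220,500 + R$32,500 = R$1,133,000
  Exemption: 25% × (R$1,133,000 − R$533,000) = R$150,000 ≥ R$61,000, so the exemption is fully phased out
  Base: R$1,133,000 − R$0 = R$1,133,000
  R$1,133,000 × 11% = R$124,630

Mainline income levy:
  R$217,000 × 15% = R$32,550
  R$571,000 × 19% = R$108,490
  R$92,000 × 33% = R$30,360
  → R$171,400

R$124,630 ≤ R$171,400, so no add-on is due.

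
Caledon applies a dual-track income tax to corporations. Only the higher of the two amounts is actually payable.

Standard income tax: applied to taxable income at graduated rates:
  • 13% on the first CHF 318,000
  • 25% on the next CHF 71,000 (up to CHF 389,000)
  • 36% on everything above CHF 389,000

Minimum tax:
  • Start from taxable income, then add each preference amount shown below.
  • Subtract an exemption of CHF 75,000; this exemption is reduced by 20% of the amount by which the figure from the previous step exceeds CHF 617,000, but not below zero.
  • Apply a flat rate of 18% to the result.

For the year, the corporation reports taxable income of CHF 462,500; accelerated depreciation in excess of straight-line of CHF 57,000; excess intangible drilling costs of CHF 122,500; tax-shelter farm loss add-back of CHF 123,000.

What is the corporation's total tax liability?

Standard income tax:
  CHF 318,000 × 13% = CHF 41,340
  CHF 71,000 × 25% = CHF 17,750
  CHF 73,500 × 36% = CHF 26,460
  → CHF 85,550

Minimum tax:
  Adjusted income: CHF 462,500 + CHF 57,000 + CHF 122,500 + CHF 123,000 = CHF 765,000
  Exemption: CHF 75,000 − 20% × (CHF 765,000 − CHF 617,000) = CHF 75,000 − CHF 29,600 = CHF 45,400
  Base: CHF 765,000 − CHF 45,400 = CHF 719,600
  CHF 719,600 × 18% = CHF 129,528

CHF 129,528 > CHF 85,550, so the minimum tax is the binding amount.

CHF 129,528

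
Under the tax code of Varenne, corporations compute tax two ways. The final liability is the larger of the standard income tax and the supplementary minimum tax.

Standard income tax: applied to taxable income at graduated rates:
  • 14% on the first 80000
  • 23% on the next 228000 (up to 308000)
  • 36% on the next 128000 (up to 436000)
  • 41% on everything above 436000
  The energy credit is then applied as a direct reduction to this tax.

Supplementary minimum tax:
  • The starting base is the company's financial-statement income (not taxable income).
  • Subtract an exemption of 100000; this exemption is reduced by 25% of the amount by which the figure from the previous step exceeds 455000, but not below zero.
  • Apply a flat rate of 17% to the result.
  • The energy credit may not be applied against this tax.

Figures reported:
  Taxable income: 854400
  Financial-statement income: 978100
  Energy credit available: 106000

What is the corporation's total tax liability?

175264

Supplementary minimum tax:
  Base (financial-statement income): 978100
  Exemption: 25% × (978100 − 455000) = 130775 ≥ 100000, so the exemption is fully phased out
  Base: 978100 − 0 = 978100
  978100 × 17% = 166277

Standard income tax:
  80000 × 14% = 11200
  228000 × 23% = 52440
  128000 × 36% = 46080
  418400 × 41% = 171544
  → 281264
  Less energy credit 106000 → 175264

175264 > 166277, so the standard income tax governs.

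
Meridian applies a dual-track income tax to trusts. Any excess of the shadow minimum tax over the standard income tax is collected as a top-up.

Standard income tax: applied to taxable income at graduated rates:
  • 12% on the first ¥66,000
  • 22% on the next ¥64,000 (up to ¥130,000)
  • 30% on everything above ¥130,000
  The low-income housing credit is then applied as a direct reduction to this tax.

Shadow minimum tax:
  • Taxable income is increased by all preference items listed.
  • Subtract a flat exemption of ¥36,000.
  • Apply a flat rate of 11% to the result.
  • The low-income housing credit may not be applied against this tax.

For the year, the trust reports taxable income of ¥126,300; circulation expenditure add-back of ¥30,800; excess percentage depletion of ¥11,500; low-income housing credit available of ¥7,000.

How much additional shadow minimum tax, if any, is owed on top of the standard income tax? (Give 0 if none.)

¥400

Standard income tax:
  ¥66,000 × 12% = ¥7,920
  ¥60,300 × 22% = ¥13,266
  → ¥21,186
  Less low-income housing credit ¥7,000 → ¥14,186

Shadow minimum tax:
  Adjusted income: ¥126,300 + ¥30,800 + ¥11,500 = ¥168,600
  Less exemption ¥36,000 → base ¥132,600
  ¥132,600 × 11% = ¥14,586

Excess of shadow minimum tax over standard income tax: ¥14,586 − ¥14,186 = ¥400.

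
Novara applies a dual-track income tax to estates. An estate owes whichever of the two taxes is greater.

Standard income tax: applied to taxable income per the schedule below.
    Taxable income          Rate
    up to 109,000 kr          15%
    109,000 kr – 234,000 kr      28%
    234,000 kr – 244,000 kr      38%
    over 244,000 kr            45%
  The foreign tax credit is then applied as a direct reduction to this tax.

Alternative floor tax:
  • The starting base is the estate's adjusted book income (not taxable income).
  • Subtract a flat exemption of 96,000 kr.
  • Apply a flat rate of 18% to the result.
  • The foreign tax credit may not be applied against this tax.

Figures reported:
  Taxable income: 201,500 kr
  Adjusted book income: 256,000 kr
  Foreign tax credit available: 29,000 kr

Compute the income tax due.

Standard income tax:
  109,000 kr × 15% = 16,350 kr
  92,500 kr × 28% = 25,900 kr
  → 42,250 kr
  Less foreign tax credit 29,000 kr → 13,250 kr

Alternative floor tax:
  Base (adjusted book income): 256,000 kr
  Less exemption 96,000 kr → base 160,000 kr
  160,000 kr × 18% = 28,800 kr

28,800 kr > 13,250 kr, so the alternative floor tax is the binding amount.

28,800 kr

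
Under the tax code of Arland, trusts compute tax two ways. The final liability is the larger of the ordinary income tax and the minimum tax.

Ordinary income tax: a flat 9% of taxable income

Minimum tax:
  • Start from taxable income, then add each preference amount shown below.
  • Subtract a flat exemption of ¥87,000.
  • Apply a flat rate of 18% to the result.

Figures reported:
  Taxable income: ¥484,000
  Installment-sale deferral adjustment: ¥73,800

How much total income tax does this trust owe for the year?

¥84,744

Minimum tax:
  Adjusted income: ¥484,000 + ¥73,800 = ¥557,800
  Less exemption ¥87,000 → base ¥470,800
  ¥470,800 × 18% = ¥84,744

Ordinary income tax:
  ¥484,000 × 9% = ¥43,560

¥84,744 > ¥43,560, so the minimum tax is the binding amount.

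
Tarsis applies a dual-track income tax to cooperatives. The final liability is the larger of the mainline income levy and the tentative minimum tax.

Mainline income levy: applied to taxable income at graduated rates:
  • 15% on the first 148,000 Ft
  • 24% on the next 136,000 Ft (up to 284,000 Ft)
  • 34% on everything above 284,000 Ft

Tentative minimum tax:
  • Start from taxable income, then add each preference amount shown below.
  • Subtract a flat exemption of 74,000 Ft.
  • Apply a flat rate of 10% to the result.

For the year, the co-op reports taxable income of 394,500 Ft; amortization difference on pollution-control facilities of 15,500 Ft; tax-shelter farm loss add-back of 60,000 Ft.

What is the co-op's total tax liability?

92,410 Ft

Tentative minimum tax:
  Adjusted income: 394,500 Ft + 15,500 Ft + 60,000 Ft = 470,000 Ft
  Less exemption 74,000 Ft → base 396,000 Ft
  396,000 Ft × 10% = 39,600 Ft

Mainline income levy:
  148,000 Ft × 15% = 22,200 Ft
  136,000 Ft × 24% = 32,640 Ft
  110,500 Ft × 34% = 37,570 Ft
  → 92,410 Ft

92,410 Ft > 39,600 Ft, so the mainline income levy governs.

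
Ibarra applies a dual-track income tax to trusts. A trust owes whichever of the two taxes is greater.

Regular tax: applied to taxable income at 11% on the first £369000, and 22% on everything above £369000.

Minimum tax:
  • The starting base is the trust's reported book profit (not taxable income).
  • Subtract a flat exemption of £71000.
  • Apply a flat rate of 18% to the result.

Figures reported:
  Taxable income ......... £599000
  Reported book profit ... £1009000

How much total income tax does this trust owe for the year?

£168840

Regular tax:
  £369000 × 11% = £40590
  £230000 × 22% = £50600
  → £91190

Minimum tax:
  Base (reported book profit): £1009000
  Less exemption £71000 → base £938000
  £938000 × 18% = £168840

£168840 > £91190, so the minimum tax is the binding amount.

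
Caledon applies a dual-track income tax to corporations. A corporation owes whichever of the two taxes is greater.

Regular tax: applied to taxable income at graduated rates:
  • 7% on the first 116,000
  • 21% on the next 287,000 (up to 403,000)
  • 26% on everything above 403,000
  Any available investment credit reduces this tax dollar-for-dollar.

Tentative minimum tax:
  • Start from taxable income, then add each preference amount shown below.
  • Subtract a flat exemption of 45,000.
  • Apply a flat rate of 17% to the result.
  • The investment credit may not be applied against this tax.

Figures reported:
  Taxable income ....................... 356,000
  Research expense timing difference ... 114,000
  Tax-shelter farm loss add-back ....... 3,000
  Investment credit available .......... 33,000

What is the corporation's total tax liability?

Tentative minimum tax:
  Adjusted income: 356,000 + 114,000 + 3,000 = 473,000
  Less exemption 45,000 → base 428,000
  428,000 × 17% = 72,760

Regular tax:
  116,000 × 7% = 8,120
  240,000 × 21% = 50,400
  → 58,520
  Less investment credit 33,000 → 25,520

72,760 > 25,520, so the tentative minimum tax is the binding amount.

72,760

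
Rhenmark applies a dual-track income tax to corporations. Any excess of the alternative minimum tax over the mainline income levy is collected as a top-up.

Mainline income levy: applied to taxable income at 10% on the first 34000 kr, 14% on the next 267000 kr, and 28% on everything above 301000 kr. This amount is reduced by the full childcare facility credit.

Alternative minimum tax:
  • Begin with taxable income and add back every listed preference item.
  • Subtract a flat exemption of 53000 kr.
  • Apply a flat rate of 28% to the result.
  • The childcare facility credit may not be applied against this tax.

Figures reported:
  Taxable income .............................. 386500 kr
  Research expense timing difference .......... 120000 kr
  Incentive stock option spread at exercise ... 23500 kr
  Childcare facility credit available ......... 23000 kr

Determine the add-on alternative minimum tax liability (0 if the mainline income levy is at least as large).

Alternative minimum tax:
  Adjusted income: 386500 kr + 120000 kr + 23500 kr = 530000 kr
  Less exemption 53000 kr → base 477000 kr
  477000 kr × 28% = 133560 kr

Mainline income levy:
  34000 kr × 10% = 3400 kr
  267000 kr × 14% = 37380 kr
  85500 kr × 28% = 23940 kr
  → 64720 kr
  Less childcare facility credit 23000 kr → 41720 kr

Excess of alternative minimum tax over mainline income levy: 133560 kr − 41720 kr = 91840 kr.

91840 kr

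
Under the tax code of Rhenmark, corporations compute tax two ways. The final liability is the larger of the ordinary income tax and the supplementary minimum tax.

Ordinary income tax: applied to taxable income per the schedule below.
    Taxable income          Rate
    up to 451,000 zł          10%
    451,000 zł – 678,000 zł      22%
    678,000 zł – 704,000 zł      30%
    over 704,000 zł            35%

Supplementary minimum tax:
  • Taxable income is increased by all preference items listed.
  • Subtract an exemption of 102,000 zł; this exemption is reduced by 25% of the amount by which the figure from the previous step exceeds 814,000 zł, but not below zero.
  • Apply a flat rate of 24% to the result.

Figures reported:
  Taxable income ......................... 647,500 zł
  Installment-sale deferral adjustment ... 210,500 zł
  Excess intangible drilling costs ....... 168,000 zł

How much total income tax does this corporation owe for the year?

Supplementary minimum tax:
  Adjusted income: 647,500 zł + 210,500 zł + 168,000 zł = 1,026,000 zł
  Exemption: 102,000 zł − 25% × (1,026,000 zł − 814,000 zł) = 102,000 zł − 53,000 zł = 49,000 zł
  Base: 1,026,000 zł − 49,000 zł = 977,000 zł
  977,000 zł × 24% = 234,480 zł

Ordinary income tax:
  451,000 zł × 10% = 45,100 zł
  196,500 zł × 22% = 43,230 zł
  → 88,330 zł

234,480 zł > 88,330 zł, so the supplementary minimum tax is the binding amount.

234,480 zł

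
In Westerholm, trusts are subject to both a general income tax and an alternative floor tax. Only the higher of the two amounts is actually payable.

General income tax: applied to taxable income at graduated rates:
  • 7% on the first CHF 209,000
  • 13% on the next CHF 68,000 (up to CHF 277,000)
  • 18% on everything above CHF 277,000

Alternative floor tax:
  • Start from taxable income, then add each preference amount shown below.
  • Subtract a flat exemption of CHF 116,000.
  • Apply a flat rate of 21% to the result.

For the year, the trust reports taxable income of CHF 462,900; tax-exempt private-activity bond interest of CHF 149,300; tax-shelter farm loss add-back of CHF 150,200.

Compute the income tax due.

CHF 135,744

General income tax:
  CHF 209,000 × 7% = CHF 14,630
  CHF 68,000 × 13% = CHF 8,840
  CHF 185,900 × 18% = CHF 33,462
  → CHF 56,932

Alternative floor tax:
  Adjusted income: CHF 462,900 + CHF 149,300 + CHF 150,200 = CHF 762,400
  Less exemption CHF 116,000 → base CHF 646,400
  CHF 646,400 × 21% = CHF 135,744

CHF 135,744 > CHF 56,932, so the alternative floor tax is the binding amount.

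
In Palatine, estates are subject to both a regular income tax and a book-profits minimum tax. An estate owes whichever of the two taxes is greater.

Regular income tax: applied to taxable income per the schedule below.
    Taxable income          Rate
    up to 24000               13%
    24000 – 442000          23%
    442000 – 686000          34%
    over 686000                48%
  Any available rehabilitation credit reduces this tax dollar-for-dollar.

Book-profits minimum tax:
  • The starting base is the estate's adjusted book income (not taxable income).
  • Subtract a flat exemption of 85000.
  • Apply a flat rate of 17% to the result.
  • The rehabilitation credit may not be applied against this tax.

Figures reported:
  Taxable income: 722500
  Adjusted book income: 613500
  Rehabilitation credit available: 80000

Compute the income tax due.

119740

Book-profits minimum tax:
  Base (adjusted book income): 613500
  Less exemption 85000 → base 528500
  528500 × 17% = 89845

Regular income tax:
  24000 × 13% = 3120
  418000 × 23% = 96140
  244000 × 34% = 82960
  36500 × 48% = 17520
  → 199740
  Less rehabilitation credit 80000 → 119740

119740 > 89845, so the regular income tax governs.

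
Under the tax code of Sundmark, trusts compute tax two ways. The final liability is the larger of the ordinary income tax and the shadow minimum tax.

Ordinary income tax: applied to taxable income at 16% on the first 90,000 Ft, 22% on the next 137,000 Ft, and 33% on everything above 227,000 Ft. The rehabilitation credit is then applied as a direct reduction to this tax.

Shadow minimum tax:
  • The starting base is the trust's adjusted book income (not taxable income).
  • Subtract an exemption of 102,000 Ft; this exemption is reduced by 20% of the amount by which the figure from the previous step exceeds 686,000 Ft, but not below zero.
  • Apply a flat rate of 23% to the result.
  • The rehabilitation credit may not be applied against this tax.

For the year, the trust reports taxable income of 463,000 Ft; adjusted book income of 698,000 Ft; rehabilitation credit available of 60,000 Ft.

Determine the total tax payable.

Ordinary income tax:
  90,000 Ft × 16% = 14,400 Ft
  137,000 Ft × 22% = 30,140 Ft
  236,000 Ft × 33% = 77,880 Ft
  → 122,420 Ft
  Less rehabilitation credit 60,000 Ft → 62,420 Ft

Shadow minimum tax:
  Base (adjusted book income): 698,000 Ft
  Exemption: 102,000 Ft − 20% × (698,000 Ft − 686,000 Ft) = 102,000 Ft − 2,400 Ft = 99,600 Ft
  Base: 698,000 Ft − 99,600 Ft = 598,400 Ft
  598,400 Ft × 23% = 137,632 Ft

137,632 Ft > 62,420 Ft, so the shadow minimum tax is the binding amount.

137,632 Ft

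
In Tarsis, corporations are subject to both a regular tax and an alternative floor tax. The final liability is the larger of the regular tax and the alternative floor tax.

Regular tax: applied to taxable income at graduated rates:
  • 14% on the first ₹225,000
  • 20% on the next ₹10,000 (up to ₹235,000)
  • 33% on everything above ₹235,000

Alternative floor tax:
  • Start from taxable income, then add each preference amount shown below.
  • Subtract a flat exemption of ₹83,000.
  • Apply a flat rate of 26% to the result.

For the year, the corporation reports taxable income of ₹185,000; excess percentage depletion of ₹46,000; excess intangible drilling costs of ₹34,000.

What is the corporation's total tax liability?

₹47,320

Alternative floor tax:
  Adjusted income: ₹185,000 + ₹46,000 + ₹34,000 = ₹265,000
  Less exemption ₹83,000 → base ₹182,000
  ₹182,000 × 26% = ₹47,320

Regular tax:
  ₹185,000 × 14% = ₹25,900

₹47,320 > ₹25,900, so the alternative floor tax is the binding amount.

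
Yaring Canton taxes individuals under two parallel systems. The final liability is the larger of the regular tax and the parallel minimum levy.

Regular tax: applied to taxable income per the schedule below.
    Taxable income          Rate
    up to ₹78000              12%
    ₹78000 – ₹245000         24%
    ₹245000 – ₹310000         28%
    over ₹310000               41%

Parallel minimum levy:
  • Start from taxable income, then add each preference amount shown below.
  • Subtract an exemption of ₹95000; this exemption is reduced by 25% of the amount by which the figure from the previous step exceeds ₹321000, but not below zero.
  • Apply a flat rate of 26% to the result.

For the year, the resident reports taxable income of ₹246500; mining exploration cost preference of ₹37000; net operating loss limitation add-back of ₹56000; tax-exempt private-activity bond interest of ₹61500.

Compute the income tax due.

Parallel minimum levy:
  Adjusted income: ₹246500 + ₹37000 + ₹56000 + ₹61500 = ₹401000
  Exemption: ₹95000 − 25% × (₹401000 − ₹321000) = ₹95000 − ₹20000 = ₹75000
  Base: ₹401000 − ₹75000 = ₹326000
  ₹326000 × 26% = ₹84760

Regular tax:
  ₹78000 × 12% = ₹9360
  ₹167000 × 24% = ₹40080
  ₹1500 × 28% = ₹420
  → ₹49860

₹84760 > ₹49860, so the parallel minimum levy is the binding amount.

₹84760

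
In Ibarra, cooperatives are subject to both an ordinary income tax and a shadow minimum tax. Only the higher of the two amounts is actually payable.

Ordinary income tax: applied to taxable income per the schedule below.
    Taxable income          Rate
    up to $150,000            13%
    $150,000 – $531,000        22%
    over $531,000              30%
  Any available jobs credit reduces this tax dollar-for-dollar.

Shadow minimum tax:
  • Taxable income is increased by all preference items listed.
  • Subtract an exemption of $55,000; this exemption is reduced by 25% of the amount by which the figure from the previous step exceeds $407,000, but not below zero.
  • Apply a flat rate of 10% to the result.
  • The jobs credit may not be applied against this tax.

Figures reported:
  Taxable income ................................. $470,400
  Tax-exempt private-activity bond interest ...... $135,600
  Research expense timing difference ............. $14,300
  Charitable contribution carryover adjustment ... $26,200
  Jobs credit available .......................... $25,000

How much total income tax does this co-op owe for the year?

Ordinary income tax:
  $150,000 × 13% = $19,500
  $320,400 × 22% = $70,488
  → $89,988
  Less jobs credit $25,000 → $64,988

Shadow minimum tax:
  Adjusted income: $470,400 + $135,600 + $14,300 + $26,200 = $646,500
  Exemption: 25% × ($646,500 − $407,000) = $59,875 ≥ $55,000, so the exemption is fully phased out
  Base: $646,500 − $0 = $646,500
  $646,500 × 10% = $64,650

$64,988 > $64,650, so the ordinary income tax governs.

$64,988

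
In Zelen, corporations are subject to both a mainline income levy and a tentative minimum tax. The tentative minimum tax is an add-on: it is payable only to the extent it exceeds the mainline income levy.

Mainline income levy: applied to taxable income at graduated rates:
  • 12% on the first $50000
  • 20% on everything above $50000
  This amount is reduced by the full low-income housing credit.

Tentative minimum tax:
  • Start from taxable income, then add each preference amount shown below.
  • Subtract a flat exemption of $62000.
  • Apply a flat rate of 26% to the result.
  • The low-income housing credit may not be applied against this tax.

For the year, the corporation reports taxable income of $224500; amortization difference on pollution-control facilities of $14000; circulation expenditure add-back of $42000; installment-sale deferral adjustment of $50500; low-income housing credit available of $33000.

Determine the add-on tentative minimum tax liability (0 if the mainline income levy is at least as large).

Tentative minimum tax:
  Adjusted income: $224500 + $14000 + $42000 + $50500 = $331000
  Less exemption $62000 → base $269000
  $269000 × 26% = $69940

Mainline income levy:
  $50000 × 12% = $6000
  $174500 × 20% = $34900
  → $40900
  Less low-income housing credit $33000 → $7900

Excess of tentative minimum tax over mainline income levy: $69940 − $7900 = $62040.

$62040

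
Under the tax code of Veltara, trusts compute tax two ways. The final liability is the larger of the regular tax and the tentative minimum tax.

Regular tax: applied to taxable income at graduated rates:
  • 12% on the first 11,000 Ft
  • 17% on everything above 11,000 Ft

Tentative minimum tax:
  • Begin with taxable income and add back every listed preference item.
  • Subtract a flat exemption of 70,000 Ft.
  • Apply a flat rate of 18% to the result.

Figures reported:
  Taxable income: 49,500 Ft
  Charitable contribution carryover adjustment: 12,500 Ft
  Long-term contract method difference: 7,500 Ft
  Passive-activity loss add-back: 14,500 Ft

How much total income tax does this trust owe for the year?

7,865 Ft

Regular tax:
  11,000 Ft × 12% = 1,320 Ft
  38,500 Ft × 17% = 6,545 Ft
  → 7,865 Ft

Tentative minimum tax:
  Adjusted income: 49,500 Ft + 12,500 Ft + 7,500 Ft + 14,500 Ft = 84,000 Ft
  Less exemption 70,000 Ft → base 14,000 Ft
  14,000 Ft × 18% = 2,520 Ft

7,865 Ft > 2,520 Ft, so the regular tax governs.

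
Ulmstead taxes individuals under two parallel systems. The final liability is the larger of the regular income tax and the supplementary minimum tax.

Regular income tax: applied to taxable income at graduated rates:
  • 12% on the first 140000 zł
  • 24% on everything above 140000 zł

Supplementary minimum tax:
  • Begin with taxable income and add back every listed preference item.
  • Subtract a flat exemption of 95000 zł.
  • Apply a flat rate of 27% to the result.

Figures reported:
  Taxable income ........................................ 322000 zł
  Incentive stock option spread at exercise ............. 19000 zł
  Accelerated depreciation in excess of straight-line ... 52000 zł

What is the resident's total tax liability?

Regular income tax:
  140000 zł × 12% = 16800 zł
  182000 zł × 24% = 43680 zł
  → 60480 zł

Supplementary minimum tax:
  Adjusted income: 322000 zł + 19000 zł + 52000 zł = 393000 zł
  Less exemption 95000 zł → base 298000 zł
  298000 zł × 27% = 80460 zł

80460 zł > 60480 zł, so the supplementary minimum tax is the binding amount.

80460 zł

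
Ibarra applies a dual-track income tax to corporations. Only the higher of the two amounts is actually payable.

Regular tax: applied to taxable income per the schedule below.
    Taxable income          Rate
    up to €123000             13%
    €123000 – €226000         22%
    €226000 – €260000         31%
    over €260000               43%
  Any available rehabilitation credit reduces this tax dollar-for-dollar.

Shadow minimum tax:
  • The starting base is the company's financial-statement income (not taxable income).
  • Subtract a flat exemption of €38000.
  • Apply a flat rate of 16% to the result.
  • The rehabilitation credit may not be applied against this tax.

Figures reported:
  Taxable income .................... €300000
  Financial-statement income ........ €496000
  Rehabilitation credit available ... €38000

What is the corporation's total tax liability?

€73280

Shadow minimum tax:
  Base (financial-statement income): €496000
  Less exemption €38000 → base €458000
  €458000 × 16% = €73280

Regular tax:
  €123000 × 13% = €15990
  €103000 × 22% = €22660
  €34000 × 31% = €10540
  €40000 × 43% = €17200
  → €66390
  Less rehabilitation credit €38000 → €28390

€73280 > €28390, so the shadow minimum tax is the binding amount.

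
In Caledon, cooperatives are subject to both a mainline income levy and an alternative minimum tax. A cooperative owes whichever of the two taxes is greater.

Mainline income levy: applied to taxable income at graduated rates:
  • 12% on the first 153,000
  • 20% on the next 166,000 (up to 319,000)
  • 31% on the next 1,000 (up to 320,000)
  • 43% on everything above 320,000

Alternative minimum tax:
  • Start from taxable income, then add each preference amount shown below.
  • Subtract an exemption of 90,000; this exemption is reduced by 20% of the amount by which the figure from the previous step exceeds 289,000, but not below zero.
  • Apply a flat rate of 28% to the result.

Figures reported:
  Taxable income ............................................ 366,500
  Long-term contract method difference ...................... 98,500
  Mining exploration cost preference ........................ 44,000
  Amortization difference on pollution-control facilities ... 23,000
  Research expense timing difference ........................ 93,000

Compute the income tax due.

168,616

Alternative minimum tax:
  Adjusted income: 366,500 + 98,500 + 44,000 + 23,000 + 93,000 = 625,000
  Exemption: 90,000 − 20% × (625,000 − 289,000) = 90,000 − 67,200 = 22,800
  Base: 625,000 − 22,800 = 602,200
  602,200 × 28% = 168,616

Mainline income levy:
  153,000 × 12% = 18,360
  166,000 × 20% = 33,200
  1,000 × 31% = 310
  46,500 × 43% = 19,995
  → 71,865

168,616 > 71,865, so the alternative minimum tax is the binding amount.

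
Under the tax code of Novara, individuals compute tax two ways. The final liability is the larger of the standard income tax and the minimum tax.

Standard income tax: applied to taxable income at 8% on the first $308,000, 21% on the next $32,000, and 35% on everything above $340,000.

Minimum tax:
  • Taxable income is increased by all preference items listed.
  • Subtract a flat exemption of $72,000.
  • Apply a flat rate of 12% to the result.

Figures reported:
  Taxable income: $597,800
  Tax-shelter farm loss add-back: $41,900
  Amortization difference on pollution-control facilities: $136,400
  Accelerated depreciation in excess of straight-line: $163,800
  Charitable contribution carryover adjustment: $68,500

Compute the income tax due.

Standard income tax:
  $308,000 × 8% = $24,640
  $32,000 × 21% = $6,720
  $257,800 × 35% = $90,230
  → $121,590

Minimum tax:
  Adjusted income: $597,800 + $41,900 + $136,400 + $163,800 + $68,500 = $1,008,400
  Less exemption $72,000 → base $936,400
  $936,400 × 12% = $112,368

$121,590 > $112,368, so the standard income tax governs.

$121,590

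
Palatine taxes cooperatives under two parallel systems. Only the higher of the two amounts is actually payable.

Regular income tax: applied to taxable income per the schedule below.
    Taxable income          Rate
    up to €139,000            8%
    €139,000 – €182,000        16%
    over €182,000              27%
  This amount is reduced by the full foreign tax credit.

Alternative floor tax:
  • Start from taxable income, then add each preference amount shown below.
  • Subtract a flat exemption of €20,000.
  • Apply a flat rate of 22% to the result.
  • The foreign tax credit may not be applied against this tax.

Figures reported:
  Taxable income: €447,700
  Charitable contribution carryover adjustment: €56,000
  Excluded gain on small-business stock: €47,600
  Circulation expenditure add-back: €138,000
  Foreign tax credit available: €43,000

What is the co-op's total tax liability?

Alternative floor tax:
  Adjusted income: €447,700 + €56,000 + €47,600 + €138,000 = €689,300
  Less exemption €20,000 → base €669,300
  €669,300 × 22% = €147,246

Regular income tax:
  €139,000 × 8% = €11,120
  €43,000 × 16% = €6,880
  €265,700 × 27% = €71,739
  → €89,739
  Less foreign tax credit €43,000 → €46,739

€147,246 > €46,739, so the alternative floor tax is the binding amount.

€147,246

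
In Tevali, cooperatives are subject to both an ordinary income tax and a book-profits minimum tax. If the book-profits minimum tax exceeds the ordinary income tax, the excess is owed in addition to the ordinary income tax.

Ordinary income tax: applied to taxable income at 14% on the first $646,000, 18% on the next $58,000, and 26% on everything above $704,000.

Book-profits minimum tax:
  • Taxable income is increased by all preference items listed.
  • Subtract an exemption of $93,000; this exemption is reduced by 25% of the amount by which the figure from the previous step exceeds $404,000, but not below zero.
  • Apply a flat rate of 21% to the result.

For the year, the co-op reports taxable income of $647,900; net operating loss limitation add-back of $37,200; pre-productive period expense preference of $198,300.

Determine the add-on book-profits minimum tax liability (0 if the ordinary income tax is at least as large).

$94,732

Ordinary income tax:
  $646,000 × 14% = $90,440
  $1,900 × 18% = $342
  → $90,782

Book-profits minimum tax:
  Adjusted income: $647,900 + $37,200 + $198,300 = $883,400
  Exemption: 25% × ($883,400 − $404,000) = $119,850 ≥ $93,000, so the exemption is fully phased out
  Base: $883,400 − $0 = $883,400
  $883,400 × 21% = $185,514

Excess of book-profits minimum tax over ordinary income tax: $185,514 − $90,782 = $94,732.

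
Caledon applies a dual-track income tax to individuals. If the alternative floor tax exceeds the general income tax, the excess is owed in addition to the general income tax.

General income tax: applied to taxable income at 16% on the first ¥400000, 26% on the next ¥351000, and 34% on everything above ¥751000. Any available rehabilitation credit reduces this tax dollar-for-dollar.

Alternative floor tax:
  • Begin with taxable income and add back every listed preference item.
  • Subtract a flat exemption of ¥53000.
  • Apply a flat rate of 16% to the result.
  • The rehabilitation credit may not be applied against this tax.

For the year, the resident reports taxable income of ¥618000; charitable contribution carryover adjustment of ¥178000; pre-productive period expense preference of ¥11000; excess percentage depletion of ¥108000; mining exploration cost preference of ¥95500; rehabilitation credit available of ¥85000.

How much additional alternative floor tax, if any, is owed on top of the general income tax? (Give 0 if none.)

¥117520

General income tax:
  ¥400000 × 16% = ¥64000
  ¥218000 × 26% = ¥56680
  → ¥120680
  Less rehabilitation credit ¥85000 → ¥35680

Alternative floor tax:
  Adjusted income: ¥618000 + ¥178000 + ¥11000 + ¥108000 + ¥95500 = ¥1010500
  Less exemption ¥53000 → base ¥957500
  ¥957500 × 16% = ¥153200

Excess of alternative floor tax over general income tax: ¥153200 − ¥35680 = ¥117520.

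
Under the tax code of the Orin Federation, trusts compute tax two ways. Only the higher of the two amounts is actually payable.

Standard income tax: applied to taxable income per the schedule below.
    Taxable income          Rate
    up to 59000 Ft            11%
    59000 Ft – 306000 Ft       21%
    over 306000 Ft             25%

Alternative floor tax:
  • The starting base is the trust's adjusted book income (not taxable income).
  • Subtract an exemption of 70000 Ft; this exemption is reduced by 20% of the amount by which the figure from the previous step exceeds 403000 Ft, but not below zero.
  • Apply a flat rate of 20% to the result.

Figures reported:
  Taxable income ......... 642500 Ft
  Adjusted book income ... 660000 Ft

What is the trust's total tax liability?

142485 Ft

Standard income tax:
  59000 Ft × 11% = 6490 Ft
  247000 Ft × 21% = 51870 Ft
  336500 Ft × 25% = 84125 Ft
  → 142485 Ft

Alternative floor tax:
  Base (adjusted book income): 660000 Ft
  Exemption: 70000 Ft − 20% × (660000 Ft − 403000 Ft) = 70000 Ft − 51400 Ft = 18600 Ft
  Base: 660000 Ft − 18600 Ft = 641400 Ft
  641400 Ft × 20% = 128280 Ft

142485 Ft > 128280 Ft, so the standard income tax governs.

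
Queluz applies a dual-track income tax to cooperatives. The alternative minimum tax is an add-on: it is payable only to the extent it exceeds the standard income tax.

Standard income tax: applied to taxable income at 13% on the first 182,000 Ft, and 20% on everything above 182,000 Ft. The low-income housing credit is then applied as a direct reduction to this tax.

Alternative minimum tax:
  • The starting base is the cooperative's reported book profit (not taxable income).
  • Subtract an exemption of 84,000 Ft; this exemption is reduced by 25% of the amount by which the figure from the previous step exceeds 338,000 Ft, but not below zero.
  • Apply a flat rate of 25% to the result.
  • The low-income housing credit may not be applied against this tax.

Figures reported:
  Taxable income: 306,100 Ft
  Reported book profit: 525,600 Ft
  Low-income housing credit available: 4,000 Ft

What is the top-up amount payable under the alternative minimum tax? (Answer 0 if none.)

Standard income tax:
  182,000 Ft × 13% = 23,660 Ft
  124,100 Ft × 20% = 24,820 Ft
  → 48,480 Ft
  Less low-income housing credit 4,000 Ft → 44,480 Ft

Alternative minimum tax:
  Base (reported book profit): 525,600 Ft
  Exemption: 84,000 Ft − 25% × (525,600 Ft − 338,000 Ft) = 84,000 Ft − 46,900 Ft = 37,100 Ft
  Base: 525,600 Ft − 37,100 Ft = 488,500 Ft
  488,500 Ft × 25% = 122,125 Ft

Excess of alternative minimum tax over standard income tax: 122,125 Ft − 44,480 Ft = 77,645 Ft.

77,645 Ft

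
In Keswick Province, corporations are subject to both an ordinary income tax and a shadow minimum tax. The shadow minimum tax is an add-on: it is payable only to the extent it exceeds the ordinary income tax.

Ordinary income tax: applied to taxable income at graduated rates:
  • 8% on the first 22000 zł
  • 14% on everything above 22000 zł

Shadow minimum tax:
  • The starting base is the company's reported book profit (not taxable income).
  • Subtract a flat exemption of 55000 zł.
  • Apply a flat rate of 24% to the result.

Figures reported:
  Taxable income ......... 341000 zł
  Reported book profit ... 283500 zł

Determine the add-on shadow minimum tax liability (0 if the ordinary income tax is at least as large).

8420 zł

Shadow minimum tax:
  Base (reported book profit): 283500 zł
  Less exemption 55000 zł → base 228500 zł
  228500 zł × 24% = 54840 zł

Ordinary income tax:
  22000 zł × 8% = 1760 zł
  319000 zł × 14% = 44660 zł
  → 46420 zł

Excess of shadow minimum tax over ordinary income tax: 54840 zł − 46420 zł = 8420 zł.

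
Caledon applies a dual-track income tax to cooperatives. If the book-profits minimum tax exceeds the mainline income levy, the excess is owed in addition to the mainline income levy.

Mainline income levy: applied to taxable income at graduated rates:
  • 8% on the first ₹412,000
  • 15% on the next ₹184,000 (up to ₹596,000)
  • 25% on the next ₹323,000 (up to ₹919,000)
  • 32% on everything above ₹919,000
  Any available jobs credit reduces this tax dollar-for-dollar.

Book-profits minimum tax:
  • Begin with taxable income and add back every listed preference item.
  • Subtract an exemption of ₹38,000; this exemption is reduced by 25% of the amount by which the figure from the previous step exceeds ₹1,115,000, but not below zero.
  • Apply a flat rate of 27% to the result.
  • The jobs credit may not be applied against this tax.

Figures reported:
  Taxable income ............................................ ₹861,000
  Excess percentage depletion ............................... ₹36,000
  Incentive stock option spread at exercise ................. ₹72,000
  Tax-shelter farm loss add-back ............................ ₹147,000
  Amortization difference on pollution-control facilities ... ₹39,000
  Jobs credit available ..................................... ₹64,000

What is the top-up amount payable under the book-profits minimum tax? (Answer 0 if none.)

₹241,480

Mainline income levy:
  ₹412,000 × 8% = ₹32,960
  ₹184,000 × 15% = ₹27,600
  ₹265,000 × 25% = ₹66,250
  → ₹126,810
  Less jobs credit ₹64,000 → ₹62,810

Book-profits minimum tax:
  Adjusted income: ₹861,000 + ₹36,000 + ₹72,000 + ₹147,000 + ₹39,000 = ₹1,155,000
  Exemption: ₹38,000 − 25% × (₹1,155,000 − ₹1,115,000) = ₹38,000 − ₹10,000 = ₹28,000
  Base: ₹1,155,000 − ₹28,000 = ₹1,127,000
  ₹1,127,000 × 27% = ₹304,290

Excess of book-profits minimum tax over mainline income levy: ₹304,290 − ₹62,810 = ₹241,480.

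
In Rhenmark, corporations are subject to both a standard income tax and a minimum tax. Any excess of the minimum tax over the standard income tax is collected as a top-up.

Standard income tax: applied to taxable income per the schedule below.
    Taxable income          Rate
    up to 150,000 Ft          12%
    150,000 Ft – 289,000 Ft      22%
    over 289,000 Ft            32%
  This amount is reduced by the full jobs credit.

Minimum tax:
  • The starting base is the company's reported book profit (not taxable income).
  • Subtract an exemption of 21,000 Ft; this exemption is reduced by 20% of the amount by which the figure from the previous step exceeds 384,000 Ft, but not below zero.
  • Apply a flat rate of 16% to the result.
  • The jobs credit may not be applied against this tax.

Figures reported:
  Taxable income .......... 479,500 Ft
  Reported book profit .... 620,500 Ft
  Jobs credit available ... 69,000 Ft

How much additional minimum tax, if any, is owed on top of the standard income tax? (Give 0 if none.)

58,740 Ft

Minimum tax:
  Base (reported book profit): 620,500 Ft
  Exemption: 20% × (620,500 Ft − 384,000 Ft) = 47,300 Ft ≥ 21,000 Ft, so the exemption is fully phased out
  Base: 620,500 Ft − 0 Ft = 620,500 Ft
  620,500 Ft × 16% = 99,280 Ft

Standard income tax:
  150,000 Ft × 12% = 18,000 Ft
  139,000 Ft × 22% = 30,580 Ft
  190,500 Ft × 32% = 60,960 Ft
  → 109,540 Ft
  Less jobs credit 69,000 Ft → 40,540 Ft

Excess of minimum tax over standard income tax: 99,280 Ft − 40,540 Ft = 58,740 Ft.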